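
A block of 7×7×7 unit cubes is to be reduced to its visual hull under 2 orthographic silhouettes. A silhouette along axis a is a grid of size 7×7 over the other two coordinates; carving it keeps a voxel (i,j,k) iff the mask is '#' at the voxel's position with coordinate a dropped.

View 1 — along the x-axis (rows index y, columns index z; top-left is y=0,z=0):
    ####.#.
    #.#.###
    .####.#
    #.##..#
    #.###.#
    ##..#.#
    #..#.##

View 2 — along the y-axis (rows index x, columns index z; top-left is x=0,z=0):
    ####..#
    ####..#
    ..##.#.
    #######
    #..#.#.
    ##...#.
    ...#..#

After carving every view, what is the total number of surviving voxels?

initial block: 7^3 = 343
carve view 1 (along x, YZ-mask fill 32/49): 224 voxels remain
carve view 2 (along y, XZ-mask fill 28/49): 132 voxels remain

|visual hull| = 132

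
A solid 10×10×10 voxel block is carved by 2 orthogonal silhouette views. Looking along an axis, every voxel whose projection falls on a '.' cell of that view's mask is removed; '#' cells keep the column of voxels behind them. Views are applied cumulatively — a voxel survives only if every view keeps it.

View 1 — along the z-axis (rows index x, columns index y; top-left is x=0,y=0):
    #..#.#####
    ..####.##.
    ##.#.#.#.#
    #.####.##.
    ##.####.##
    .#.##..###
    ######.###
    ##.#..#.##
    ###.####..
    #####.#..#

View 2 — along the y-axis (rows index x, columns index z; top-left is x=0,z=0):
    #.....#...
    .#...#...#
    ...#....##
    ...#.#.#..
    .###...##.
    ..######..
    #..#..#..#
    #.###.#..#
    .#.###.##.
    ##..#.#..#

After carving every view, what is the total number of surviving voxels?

296 voxels

full grid |V| = 1000
  1. axis=2 (XY plane), |mask|=69  ⇒  voxels=690
  2. axis=1 (XZ plane), |mask|=43  ⇒  voxels=296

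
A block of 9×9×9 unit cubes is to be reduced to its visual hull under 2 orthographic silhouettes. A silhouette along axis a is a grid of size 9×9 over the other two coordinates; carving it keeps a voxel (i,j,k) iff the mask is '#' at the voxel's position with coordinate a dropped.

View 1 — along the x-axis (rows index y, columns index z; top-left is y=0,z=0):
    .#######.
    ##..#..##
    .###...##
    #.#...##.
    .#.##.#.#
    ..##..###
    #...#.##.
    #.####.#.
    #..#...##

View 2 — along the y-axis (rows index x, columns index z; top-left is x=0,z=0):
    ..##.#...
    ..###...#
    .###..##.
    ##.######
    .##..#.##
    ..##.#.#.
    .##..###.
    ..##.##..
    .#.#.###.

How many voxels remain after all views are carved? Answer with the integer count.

214 voxels

initial block: 9^3 = 729
carve view 1 (along x, YZ-mask fill 45/81): 405 voxels remain
carve view 2 (along y, XZ-mask fill 43/81): 214 voxels remain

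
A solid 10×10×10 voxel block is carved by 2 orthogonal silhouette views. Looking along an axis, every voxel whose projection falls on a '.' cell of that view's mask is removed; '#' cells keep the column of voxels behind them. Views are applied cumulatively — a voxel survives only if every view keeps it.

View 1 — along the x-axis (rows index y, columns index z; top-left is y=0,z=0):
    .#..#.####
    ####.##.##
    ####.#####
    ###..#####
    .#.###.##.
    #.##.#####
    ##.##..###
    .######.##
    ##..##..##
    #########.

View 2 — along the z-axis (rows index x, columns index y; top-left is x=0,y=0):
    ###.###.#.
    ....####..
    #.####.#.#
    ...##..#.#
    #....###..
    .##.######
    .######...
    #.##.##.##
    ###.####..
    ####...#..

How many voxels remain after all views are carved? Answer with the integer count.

remaining voxels: 444

full grid |V| = 1000
V1 x: intersect with YZ mask (75 set) -- 750 left
V2 z: intersect with XY mask (59 set) -- 444 left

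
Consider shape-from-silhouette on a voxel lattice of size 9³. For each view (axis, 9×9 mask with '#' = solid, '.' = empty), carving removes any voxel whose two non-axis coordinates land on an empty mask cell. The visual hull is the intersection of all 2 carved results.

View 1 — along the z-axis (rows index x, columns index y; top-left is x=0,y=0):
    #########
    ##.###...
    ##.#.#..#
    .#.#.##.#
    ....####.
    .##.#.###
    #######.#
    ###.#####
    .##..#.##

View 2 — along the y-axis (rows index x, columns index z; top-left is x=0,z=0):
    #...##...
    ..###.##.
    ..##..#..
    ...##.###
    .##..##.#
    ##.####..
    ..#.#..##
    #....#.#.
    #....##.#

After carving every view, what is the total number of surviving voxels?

before carving: 729 voxels (9×9×9)
after view 1 [z-axis, 55 of 81 cells solid] → remaining = 495
after view 2 [y-axis, 38 of 81 cells solid] → remaining = 224

224 voxels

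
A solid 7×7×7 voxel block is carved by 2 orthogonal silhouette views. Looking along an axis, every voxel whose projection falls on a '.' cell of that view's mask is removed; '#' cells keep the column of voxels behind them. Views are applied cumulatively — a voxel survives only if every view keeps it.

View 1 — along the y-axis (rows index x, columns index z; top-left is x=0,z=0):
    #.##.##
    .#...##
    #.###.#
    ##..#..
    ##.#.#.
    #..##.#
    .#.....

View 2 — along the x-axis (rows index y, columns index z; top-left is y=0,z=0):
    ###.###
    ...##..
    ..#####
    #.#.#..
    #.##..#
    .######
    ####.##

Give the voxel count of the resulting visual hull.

before carving: 343 voxels (7×7×7)
step 1: project along y, AND mask (25/49) → |grid| = 175
step 2: project along x, AND mask (32/49) → |grid| = 111

voxel count = 111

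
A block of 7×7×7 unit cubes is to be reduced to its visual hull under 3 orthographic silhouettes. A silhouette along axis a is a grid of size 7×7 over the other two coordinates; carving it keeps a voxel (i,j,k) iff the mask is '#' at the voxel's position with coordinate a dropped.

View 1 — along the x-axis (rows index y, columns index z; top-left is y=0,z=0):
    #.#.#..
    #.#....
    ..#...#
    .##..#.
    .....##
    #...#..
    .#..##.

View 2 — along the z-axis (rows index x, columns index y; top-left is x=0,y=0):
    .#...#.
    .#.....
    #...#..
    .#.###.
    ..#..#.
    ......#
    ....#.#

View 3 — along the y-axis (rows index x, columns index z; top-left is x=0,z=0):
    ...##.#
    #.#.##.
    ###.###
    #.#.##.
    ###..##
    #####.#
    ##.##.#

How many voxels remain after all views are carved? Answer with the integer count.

|visual hull| = 23

before carving: 343 voxels (7×7×7)
V1 x: intersect with YZ mask (17 set) -- 119 left
V2 z: intersect with XY mask (14 set) -- 32 left
V3 y: intersect with XZ mask (33 set) -- 23 left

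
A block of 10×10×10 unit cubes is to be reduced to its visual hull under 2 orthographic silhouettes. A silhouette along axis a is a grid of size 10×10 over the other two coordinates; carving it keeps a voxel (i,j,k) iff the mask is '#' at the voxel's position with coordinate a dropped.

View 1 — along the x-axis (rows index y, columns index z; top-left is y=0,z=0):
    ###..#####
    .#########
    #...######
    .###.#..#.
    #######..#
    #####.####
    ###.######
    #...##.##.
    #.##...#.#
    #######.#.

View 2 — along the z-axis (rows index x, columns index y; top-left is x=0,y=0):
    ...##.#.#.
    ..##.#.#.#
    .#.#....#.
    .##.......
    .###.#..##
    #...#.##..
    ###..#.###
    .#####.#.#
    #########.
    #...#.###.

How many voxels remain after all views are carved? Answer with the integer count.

before carving: 1000 voxels (10×10×10)
carve view 1 (along x, YZ-mask fill 73/100): 730 voxels remain
carve view 2 (along z, XY-mask fill 52/100): 371 voxels remain

|visual hull| = 371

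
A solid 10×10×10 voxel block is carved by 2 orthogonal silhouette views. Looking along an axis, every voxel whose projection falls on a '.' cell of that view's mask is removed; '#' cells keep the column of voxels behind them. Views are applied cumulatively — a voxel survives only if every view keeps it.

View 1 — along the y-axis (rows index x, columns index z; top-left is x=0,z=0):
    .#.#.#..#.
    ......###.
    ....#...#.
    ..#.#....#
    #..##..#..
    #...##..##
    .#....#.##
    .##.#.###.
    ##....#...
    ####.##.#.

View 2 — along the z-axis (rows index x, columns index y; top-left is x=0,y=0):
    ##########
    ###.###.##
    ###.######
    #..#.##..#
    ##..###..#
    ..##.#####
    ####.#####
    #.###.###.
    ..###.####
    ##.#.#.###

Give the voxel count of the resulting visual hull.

before carving: 1000 voxels (10×10×10)
[1] y-view keeps 41 columns → grid now 410
[2] z-view keeps 75 columns → grid now 304

|visual hull| = 304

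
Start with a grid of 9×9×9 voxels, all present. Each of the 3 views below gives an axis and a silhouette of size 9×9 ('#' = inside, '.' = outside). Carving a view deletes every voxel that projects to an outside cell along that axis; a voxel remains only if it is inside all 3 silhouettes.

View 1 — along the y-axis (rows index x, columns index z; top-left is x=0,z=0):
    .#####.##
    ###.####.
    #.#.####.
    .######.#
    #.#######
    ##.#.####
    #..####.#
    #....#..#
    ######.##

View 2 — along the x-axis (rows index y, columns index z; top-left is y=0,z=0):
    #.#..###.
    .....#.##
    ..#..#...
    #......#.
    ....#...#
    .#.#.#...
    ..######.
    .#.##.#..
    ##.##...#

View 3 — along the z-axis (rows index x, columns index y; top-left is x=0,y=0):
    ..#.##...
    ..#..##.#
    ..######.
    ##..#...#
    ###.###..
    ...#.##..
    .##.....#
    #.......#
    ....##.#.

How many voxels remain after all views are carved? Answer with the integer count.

full grid |V| = 729
step 1: project along y, AND mask (59/81) → |grid| = 531
step 2: project along x, AND mask (32/81) → |grid| = 214
step 3: project along z, AND mask (34/81) → |grid| = 91

remaining voxels: 91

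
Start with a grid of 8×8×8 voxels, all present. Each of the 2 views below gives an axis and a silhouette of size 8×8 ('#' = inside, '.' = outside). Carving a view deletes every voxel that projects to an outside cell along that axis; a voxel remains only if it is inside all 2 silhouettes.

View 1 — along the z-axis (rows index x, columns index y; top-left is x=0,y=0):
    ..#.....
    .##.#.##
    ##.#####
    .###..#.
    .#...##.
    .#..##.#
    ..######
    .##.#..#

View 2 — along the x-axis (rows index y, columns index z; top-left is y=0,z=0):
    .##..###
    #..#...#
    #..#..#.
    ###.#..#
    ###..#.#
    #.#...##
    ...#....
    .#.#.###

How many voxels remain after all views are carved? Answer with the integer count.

124 voxels

before carving: 512 voxels (8×8×8)
[1] z-view keeps 34 columns → grid now 272
[2] x-view keeps 31 columns → grid now 124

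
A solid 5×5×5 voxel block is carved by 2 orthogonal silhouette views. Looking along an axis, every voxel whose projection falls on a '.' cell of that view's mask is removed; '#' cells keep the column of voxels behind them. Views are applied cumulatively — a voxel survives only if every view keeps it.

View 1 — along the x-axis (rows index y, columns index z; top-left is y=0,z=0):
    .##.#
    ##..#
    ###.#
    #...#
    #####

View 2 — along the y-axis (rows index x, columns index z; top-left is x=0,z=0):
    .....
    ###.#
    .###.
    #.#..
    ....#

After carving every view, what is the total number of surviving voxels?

remaining voxels: 36

initial block: 5^3 = 125
step 1: project along x, AND mask (17/25) → |grid| = 85
step 2: project along y, AND mask (10/25) → |grid| = 36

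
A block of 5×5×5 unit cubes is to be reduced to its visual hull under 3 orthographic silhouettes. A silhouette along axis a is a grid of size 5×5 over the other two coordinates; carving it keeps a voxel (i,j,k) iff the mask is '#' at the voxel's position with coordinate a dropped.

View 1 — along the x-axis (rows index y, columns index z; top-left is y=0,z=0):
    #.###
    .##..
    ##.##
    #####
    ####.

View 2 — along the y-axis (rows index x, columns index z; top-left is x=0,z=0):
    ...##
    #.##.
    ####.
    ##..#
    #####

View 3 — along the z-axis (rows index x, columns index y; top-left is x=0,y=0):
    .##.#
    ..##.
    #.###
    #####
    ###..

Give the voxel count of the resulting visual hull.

initial block: 5^3 = 125
[1] x-view keeps 19 columns → grid now 95
[2] y-view keeps 17 columns → grid now 65
[3] z-view keeps 17 columns → grid now 43

|visual hull| = 43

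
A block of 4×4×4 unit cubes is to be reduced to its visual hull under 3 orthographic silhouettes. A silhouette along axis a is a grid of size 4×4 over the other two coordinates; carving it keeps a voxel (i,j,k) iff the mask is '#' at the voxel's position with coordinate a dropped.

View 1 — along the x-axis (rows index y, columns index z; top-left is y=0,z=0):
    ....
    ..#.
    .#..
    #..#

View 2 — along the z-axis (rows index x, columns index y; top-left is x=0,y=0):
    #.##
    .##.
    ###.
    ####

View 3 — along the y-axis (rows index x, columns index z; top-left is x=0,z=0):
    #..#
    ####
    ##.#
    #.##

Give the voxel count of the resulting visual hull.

remaining voxels: 8

start: 4×4×4 = 64 voxels
  1. axis=0 (YZ plane), |mask|=4  ⇒  voxels=16
  2. axis=2 (XY plane), |mask|=12  ⇒  voxels=11
  3. axis=1 (XZ plane), |mask|=12  ⇒  voxels=8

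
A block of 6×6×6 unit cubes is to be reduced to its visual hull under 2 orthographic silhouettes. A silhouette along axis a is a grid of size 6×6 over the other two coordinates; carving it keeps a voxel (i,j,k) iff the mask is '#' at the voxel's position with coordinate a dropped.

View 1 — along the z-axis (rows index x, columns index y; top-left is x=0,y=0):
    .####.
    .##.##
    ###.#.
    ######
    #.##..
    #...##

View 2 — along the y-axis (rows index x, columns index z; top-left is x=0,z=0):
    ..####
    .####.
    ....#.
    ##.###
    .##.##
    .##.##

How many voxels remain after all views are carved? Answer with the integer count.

|visual hull| = 90

start: 6×6×6 = 216 voxels
step 1: project along z, AND mask (24/36) → |grid| = 144
step 2: project along y, AND mask (22/36) → |grid| = 90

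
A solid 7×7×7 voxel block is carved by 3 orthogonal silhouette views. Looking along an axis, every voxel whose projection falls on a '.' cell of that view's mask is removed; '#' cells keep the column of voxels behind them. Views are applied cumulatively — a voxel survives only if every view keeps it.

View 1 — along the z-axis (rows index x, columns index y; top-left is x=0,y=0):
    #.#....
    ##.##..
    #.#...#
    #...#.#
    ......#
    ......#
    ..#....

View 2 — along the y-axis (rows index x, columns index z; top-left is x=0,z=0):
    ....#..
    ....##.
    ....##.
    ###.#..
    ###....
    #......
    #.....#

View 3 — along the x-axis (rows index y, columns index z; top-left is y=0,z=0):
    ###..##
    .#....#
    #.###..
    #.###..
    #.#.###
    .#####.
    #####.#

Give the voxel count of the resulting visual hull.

23 voxels

full grid |V| = 343
after view 1 [z-axis, 15 of 49 cells solid] → remaining = 105
after view 2 [y-axis, 15 of 49 cells solid] → remaining = 34
after view 3 [x-axis, 31 of 49 cells solid] → remaining = 23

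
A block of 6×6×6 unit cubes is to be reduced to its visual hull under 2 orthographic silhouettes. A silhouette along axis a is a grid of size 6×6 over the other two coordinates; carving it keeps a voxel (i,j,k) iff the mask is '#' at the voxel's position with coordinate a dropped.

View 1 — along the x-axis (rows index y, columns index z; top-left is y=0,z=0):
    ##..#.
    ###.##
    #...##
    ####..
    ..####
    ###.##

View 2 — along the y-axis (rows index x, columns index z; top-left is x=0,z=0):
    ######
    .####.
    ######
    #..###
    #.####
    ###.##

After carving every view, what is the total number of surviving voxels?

initial block: 6^3 = 216
carve view 1 (along x, YZ-mask fill 24/36): 144 voxels remain
carve view 2 (along y, XZ-mask fill 30/36): 121 voxels remain

121 voxels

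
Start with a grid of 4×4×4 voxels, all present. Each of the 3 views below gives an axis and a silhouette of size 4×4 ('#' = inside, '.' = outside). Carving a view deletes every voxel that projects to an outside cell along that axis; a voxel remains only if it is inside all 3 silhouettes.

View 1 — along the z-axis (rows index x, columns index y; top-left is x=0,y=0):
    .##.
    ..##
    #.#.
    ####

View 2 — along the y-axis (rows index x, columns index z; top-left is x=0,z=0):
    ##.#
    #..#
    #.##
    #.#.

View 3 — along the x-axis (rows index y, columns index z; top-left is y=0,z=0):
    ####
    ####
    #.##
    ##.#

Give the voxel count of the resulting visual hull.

remaining voxels: 22

before carving: 64 voxels (4×4×4)
  1. axis=2 (XY plane), |mask|=10  ⇒  voxels=40
  2. axis=1 (XZ plane), |mask|=10  ⇒  voxels=24
  3. axis=0 (YZ plane), |mask|=14  ⇒  voxels=22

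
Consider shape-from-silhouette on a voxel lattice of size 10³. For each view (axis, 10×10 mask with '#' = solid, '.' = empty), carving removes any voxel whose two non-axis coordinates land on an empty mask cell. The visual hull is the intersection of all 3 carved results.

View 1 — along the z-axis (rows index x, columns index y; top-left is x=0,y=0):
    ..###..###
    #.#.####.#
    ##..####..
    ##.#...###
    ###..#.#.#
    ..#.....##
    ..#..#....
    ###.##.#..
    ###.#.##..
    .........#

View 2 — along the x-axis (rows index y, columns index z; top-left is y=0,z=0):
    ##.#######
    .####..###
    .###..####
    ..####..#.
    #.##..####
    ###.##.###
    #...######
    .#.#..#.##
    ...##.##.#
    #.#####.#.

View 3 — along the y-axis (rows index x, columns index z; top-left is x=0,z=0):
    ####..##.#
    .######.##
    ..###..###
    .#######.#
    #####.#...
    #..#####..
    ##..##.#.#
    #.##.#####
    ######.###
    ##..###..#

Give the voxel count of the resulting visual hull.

initial block: 10^3 = 1000
V1 z: intersect with XY mask (49 set) -- 490 left
V2 x: intersect with YZ mask (67 set) -- 336 left
V3 y: intersect with XZ mask (70 set) -- 247 left

remaining voxels: 247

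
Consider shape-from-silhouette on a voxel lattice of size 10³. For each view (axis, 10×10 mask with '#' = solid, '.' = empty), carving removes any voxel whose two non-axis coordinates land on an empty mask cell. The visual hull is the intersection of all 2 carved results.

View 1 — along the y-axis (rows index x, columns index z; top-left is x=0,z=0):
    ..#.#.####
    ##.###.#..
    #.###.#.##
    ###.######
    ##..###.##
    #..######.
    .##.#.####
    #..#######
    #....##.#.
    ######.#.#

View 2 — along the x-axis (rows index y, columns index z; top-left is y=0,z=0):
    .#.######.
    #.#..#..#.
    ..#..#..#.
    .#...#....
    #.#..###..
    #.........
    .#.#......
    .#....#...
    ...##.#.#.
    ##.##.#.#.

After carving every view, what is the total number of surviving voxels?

initial block: 10^3 = 1000
[1] y-view keeps 69 columns → grid now 690
[2] x-view keeps 36 columns → grid now 248

|visual hull| = 248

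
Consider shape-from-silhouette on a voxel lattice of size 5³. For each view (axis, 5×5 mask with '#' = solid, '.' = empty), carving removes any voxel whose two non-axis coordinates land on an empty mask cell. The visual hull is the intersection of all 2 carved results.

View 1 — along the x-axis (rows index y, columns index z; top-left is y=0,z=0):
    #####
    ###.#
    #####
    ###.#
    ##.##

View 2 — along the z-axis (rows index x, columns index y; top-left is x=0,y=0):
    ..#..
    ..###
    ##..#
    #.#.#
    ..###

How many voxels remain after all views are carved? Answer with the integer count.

before carving: 125 voxels (5×5×5)
V1 x: intersect with YZ mask (22 set) -- 110 left
V2 z: intersect with XY mask (13 set) -- 58 left

voxel count = 58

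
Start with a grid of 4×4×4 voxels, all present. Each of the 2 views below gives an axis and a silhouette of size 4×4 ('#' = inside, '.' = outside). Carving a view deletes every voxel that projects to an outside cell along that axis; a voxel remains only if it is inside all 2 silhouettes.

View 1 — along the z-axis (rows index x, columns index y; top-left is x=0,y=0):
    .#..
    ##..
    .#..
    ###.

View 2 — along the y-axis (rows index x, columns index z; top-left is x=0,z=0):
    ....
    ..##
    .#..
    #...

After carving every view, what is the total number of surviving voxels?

remaining voxels: 8

start: 4×4×4 = 64 voxels
  1. axis=2 (XY plane), |mask|=7  ⇒  voxels=28
  2. axis=1 (XZ plane), |mask|=4  ⇒  voxels=8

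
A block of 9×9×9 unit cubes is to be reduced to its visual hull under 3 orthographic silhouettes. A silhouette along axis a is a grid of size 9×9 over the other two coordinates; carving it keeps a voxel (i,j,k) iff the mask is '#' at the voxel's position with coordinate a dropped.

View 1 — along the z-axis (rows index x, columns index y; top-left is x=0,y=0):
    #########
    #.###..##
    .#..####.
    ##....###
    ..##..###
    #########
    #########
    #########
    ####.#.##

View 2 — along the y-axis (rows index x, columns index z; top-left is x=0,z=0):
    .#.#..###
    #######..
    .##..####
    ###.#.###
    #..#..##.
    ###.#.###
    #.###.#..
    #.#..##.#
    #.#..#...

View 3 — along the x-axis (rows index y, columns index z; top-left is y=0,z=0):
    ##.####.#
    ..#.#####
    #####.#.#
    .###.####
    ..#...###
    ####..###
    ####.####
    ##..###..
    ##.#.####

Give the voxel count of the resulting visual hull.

remaining voxels: 255

initial block: 9^3 = 729
[1] z-view keeps 64 columns → grid now 576
[2] y-view keeps 49 columns → grid now 346
[3] x-view keeps 58 columns → grid now 255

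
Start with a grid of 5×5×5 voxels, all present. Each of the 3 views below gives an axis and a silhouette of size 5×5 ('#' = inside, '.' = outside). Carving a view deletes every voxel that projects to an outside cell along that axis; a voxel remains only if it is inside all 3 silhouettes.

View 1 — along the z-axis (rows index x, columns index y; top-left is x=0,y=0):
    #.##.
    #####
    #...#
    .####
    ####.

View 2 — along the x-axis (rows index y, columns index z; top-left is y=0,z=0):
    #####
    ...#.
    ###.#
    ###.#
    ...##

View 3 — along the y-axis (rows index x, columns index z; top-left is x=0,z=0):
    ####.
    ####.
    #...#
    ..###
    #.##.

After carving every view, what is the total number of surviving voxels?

before carving: 125 voxels (5×5×5)
carve view 1 (along z, XY-mask fill 18/25): 90 voxels remain
carve view 2 (along x, YZ-mask fill 16/25): 61 voxels remain
carve view 3 (along y, XZ-mask fill 16/25): 40 voxels remain

40 voxels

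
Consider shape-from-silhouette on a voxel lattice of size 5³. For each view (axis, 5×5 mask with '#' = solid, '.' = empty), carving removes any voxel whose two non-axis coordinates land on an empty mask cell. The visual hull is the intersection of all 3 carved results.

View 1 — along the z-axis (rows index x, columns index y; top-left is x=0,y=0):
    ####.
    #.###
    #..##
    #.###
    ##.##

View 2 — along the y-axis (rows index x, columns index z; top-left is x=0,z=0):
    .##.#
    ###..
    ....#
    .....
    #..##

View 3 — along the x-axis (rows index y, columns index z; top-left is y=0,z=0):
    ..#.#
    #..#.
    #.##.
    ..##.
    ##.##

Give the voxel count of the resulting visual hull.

full grid |V| = 125
V1 z: intersect with XY mask (19 set) -- 95 left
V2 y: intersect with XZ mask (10 set) -- 39 left
V3 x: intersect with YZ mask (13 set) -- 19 left

19 voxels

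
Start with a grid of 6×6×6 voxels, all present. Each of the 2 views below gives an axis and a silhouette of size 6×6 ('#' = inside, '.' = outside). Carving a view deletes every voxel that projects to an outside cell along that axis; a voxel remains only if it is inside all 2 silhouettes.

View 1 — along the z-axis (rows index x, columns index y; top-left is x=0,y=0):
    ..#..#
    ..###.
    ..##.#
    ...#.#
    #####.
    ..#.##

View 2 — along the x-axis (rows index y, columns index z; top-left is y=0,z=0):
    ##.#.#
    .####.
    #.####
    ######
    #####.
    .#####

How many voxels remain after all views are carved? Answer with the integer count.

before carving: 216 voxels (6×6×6)
V1 z: intersect with XY mask (18 set) -- 108 left
V2 x: intersect with YZ mask (29 set) -- 92 left

remaining voxels: 92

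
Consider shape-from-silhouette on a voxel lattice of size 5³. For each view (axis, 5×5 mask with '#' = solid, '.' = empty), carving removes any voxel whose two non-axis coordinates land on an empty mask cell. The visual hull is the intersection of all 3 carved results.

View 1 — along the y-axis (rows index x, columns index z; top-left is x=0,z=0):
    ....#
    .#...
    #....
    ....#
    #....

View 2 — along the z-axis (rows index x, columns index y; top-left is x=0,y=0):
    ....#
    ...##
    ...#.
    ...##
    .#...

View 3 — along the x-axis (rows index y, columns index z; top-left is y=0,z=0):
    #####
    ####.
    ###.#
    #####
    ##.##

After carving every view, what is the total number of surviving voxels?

voxel count = 7

initial block: 5^3 = 125
[1] y-view keeps 5 columns → grid now 25
[2] z-view keeps 7 columns → grid now 7
[3] x-view keeps 22 columns → grid now 7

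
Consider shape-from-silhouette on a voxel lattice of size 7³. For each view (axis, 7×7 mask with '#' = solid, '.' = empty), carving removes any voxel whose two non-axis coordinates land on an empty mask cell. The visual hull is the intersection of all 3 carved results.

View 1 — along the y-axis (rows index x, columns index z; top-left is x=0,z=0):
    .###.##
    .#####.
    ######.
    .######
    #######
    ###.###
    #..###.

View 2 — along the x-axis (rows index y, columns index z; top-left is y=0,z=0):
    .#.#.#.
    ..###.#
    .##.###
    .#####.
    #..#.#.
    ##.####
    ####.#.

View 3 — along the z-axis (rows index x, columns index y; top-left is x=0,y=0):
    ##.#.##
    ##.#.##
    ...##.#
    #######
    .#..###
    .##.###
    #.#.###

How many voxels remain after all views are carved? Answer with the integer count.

full grid |V| = 343
  1. axis=1 (XZ plane), |mask|=39  ⇒  voxels=273
  2. axis=0 (YZ plane), |mask|=31  ⇒  voxels=180
  3. axis=2 (XY plane), |mask|=34  ⇒  voxels=129

remaining voxels: 129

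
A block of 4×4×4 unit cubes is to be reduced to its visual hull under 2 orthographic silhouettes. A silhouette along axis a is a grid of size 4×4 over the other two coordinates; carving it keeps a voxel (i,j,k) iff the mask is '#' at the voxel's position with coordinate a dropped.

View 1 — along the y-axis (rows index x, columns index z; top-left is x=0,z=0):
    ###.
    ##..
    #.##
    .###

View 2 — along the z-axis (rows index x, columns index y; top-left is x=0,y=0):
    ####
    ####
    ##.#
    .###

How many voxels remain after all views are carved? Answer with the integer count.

start: 4×4×4 = 64 voxels
step 1: project along y, AND mask (11/16) → |grid| = 44
step 2: project along z, AND mask (14/16) → |grid| = 38

|visual hull| = 38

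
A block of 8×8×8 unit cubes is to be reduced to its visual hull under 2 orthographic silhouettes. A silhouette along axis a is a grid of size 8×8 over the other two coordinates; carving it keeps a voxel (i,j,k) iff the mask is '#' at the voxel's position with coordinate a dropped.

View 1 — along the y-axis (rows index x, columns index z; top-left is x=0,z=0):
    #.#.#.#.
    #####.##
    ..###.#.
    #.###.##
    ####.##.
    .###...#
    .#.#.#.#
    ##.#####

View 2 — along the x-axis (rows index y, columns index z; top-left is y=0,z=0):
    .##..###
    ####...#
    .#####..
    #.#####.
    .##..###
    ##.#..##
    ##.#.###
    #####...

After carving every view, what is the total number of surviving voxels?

voxel count = 223

start: 8×8×8 = 512 voxels
V1 y: intersect with XZ mask (42 set) -- 336 left
V2 x: intersect with YZ mask (42 set) -- 223 left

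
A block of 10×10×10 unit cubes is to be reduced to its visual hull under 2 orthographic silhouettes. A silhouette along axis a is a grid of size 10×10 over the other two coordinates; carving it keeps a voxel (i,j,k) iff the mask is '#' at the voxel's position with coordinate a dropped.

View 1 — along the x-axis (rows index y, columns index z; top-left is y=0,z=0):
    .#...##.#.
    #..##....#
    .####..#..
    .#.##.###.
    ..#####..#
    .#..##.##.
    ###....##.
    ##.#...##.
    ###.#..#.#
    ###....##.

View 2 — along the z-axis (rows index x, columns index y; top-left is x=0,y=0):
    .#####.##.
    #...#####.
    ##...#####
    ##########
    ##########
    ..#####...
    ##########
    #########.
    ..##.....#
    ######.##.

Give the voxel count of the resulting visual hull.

remaining voxels: 385

full grid |V| = 1000
  1. axis=0 (YZ plane), |mask|=51  ⇒  voxels=510
  2. axis=2 (XY plane), |mask|=75  ⇒  voxels=385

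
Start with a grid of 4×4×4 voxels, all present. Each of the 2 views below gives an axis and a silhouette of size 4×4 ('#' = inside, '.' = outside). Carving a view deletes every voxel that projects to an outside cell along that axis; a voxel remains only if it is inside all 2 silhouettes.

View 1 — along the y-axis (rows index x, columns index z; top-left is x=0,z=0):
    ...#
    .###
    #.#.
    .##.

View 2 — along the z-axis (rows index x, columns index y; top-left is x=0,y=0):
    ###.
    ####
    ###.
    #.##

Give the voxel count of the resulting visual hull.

voxel count = 27

full grid |V| = 64
after view 1 [y-axis, 8 of 16 cells solid] → remaining = 32
after view 2 [z-axis, 13 of 16 cells solid] → remaining = 27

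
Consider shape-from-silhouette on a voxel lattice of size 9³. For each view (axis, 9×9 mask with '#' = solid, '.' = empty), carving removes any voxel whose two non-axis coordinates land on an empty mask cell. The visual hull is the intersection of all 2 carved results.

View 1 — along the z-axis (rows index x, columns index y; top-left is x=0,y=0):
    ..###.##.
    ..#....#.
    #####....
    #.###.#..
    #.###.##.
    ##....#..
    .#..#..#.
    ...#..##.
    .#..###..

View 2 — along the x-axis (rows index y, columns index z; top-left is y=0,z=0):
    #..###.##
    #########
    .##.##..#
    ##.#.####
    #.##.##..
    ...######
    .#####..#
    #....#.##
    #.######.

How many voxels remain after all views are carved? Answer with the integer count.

remaining voxels: 212

before carving: 729 voxels (9×9×9)
[1] z-view keeps 36 columns → grid now 324
[2] x-view keeps 55 columns → grid now 212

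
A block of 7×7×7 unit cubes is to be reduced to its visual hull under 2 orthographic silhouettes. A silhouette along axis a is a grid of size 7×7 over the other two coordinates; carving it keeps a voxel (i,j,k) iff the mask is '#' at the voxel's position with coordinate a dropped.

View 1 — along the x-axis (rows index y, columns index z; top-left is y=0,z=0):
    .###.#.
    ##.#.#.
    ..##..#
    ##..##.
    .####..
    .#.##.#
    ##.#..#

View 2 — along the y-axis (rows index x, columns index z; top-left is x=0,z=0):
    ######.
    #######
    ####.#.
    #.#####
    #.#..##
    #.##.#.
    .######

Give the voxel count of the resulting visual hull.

remaining voxels: 144

start: 7×7×7 = 343 voxels
[1] x-view keeps 27 columns → grid now 189
[2] y-view keeps 38 columns → grid now 144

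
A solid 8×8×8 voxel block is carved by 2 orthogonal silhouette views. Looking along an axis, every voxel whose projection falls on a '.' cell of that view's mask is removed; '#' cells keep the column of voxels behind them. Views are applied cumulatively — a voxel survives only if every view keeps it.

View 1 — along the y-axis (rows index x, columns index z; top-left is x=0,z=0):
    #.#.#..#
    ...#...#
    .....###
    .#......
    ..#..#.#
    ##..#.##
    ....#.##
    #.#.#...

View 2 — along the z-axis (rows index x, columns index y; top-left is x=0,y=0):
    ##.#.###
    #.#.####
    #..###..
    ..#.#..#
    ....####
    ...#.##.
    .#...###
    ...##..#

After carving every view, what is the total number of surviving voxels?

voxel count = 99

full grid |V| = 512
  1. axis=1 (XZ plane), |mask|=24  ⇒  voxels=192
  2. axis=2 (XY plane), |mask|=33  ⇒  voxels=99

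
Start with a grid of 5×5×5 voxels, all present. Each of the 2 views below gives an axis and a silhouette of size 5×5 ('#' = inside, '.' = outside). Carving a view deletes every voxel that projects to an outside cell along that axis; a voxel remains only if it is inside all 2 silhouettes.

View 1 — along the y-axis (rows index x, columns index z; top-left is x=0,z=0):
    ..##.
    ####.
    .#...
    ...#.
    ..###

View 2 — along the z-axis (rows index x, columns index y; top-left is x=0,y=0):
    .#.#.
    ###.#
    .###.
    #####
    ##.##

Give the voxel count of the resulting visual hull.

full grid |V| = 125
after view 1 [y-axis, 11 of 25 cells solid] → remaining = 55
after view 2 [z-axis, 18 of 25 cells solid] → remaining = 40

40 voxels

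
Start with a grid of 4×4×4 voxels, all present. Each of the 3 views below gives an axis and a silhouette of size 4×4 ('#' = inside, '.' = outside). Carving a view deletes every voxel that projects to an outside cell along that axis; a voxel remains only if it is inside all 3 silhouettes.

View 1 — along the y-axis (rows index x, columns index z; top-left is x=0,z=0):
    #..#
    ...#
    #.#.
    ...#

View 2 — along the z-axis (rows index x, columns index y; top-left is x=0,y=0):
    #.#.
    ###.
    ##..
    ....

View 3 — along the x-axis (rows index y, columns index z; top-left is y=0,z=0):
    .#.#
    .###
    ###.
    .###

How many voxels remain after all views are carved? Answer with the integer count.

|visual hull| = 5

initial block: 4^3 = 64
  1. axis=1 (XZ plane), |mask|=6  ⇒  voxels=24
  2. axis=2 (XY plane), |mask|=7  ⇒  voxels=11
  3. axis=0 (YZ plane), |mask|=11  ⇒  voxels=5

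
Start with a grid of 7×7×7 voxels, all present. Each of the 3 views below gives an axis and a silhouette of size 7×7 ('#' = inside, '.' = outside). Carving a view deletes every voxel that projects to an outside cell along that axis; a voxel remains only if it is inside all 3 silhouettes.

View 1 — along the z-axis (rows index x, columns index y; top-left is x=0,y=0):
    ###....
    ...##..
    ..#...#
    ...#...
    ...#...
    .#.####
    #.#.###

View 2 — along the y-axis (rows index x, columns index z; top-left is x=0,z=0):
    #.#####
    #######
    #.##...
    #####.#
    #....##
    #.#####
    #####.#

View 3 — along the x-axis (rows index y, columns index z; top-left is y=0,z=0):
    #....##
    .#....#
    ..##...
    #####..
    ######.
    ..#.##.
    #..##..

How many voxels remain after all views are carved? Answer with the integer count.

initial block: 7^3 = 343
  1. axis=2 (XY plane), |mask|=19  ⇒  voxels=133
  2. axis=1 (XZ plane), |mask|=37  ⇒  voxels=107
  3. axis=0 (YZ plane), |mask|=24  ⇒  voxels=57

remaining voxels: 57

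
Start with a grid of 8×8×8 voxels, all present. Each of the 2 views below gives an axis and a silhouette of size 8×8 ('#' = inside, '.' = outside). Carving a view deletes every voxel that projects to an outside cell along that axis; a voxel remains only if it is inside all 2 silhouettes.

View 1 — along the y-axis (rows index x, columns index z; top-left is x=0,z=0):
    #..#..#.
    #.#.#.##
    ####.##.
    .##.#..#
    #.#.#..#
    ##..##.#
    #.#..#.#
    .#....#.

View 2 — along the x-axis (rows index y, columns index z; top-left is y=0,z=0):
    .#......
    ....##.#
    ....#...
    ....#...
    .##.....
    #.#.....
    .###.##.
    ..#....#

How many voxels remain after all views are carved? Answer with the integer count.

before carving: 512 voxels (8×8×8)
carve view 1 (along y, XZ-mask fill 33/64): 264 voxels remain
carve view 2 (along x, YZ-mask fill 17/64): 72 voxels remain

remaining voxels: 72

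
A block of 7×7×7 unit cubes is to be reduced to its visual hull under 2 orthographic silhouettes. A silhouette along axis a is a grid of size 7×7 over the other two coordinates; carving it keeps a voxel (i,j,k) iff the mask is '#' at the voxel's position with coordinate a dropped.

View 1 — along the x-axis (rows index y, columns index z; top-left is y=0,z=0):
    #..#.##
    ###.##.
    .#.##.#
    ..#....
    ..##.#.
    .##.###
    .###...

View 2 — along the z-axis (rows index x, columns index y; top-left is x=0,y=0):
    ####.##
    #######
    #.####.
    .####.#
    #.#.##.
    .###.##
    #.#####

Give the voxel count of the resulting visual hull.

before carving: 343 voxels (7×7×7)
[1] x-view keeps 25 columns → grid now 175
[2] z-view keeps 38 columns → grid now 134

|visual hull| = 134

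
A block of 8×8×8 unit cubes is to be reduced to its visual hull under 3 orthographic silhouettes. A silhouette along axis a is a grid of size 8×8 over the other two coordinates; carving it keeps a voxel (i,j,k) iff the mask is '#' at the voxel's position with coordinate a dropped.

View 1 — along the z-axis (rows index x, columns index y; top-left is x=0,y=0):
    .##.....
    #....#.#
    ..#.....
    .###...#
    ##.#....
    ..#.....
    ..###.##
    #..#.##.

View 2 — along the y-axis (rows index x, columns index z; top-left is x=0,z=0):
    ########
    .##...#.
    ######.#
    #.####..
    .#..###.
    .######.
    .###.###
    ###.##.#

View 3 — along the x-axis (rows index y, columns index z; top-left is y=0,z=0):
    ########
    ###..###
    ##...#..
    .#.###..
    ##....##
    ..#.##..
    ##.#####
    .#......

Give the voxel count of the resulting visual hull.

start: 8×8×8 = 512 voxels
[1] z-view keeps 23 columns → grid now 184
[2] y-view keeps 45 columns → grid now 124
[3] x-view keeps 36 columns → grid now 68

|visual hull| = 68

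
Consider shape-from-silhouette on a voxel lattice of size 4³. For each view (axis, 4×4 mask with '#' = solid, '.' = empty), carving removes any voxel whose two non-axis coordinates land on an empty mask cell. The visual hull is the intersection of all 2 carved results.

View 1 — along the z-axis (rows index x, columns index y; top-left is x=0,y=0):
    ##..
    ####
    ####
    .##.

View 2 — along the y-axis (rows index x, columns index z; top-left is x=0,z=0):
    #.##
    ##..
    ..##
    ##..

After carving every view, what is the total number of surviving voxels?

initial block: 4^3 = 64
[1] z-view keeps 12 columns → grid now 48
[2] y-view keeps 9 columns → grid now 26

voxel count = 26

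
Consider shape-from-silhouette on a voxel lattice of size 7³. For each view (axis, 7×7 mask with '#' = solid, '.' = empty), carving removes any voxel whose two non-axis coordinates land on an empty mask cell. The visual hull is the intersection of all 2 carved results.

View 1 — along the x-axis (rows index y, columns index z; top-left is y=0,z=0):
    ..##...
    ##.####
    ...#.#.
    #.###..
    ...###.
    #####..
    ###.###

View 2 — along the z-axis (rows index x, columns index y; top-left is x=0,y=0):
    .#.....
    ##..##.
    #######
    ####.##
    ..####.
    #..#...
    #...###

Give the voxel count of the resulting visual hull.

111 voxels

initial block: 7^3 = 343
carve view 1 (along x, YZ-mask fill 28/49): 196 voxels remain
carve view 2 (along z, XY-mask fill 28/49): 111 voxels remain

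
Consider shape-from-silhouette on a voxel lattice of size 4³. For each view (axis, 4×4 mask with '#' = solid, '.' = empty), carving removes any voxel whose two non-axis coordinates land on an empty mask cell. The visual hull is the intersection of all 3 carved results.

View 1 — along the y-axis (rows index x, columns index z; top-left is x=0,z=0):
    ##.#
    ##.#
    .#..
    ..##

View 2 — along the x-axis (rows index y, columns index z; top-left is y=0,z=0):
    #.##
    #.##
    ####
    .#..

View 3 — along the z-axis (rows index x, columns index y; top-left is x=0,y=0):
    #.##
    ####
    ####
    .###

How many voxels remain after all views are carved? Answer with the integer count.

20 voxels

full grid |V| = 64
V1 y: intersect with XZ mask (9 set) -- 36 left
V2 x: intersect with YZ mask (11 set) -- 24 left
V3 z: intersect with XY mask (14 set) -- 20 left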